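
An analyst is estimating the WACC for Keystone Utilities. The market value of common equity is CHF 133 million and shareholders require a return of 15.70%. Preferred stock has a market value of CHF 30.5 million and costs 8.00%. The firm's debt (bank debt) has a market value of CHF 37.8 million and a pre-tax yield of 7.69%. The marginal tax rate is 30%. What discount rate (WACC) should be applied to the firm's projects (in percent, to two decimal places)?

12.60%

Total capital V = 133 + 30.5 + 37.8 = 201.3.
Equity: weight = 133/201.3 = 0.6607; cost = 15.7%.
Preferred: weight = 30.5/201.3 = 0.1515; cost = 8%.
Bank debt: weight = 37.8/201.3 = 0.1878; after-tax cost = 7.69% × (1 − 30%) = 5.3830%.
WACC = 0.6607 × 15.7000% + 0.1515 × 8.0000% + 0.1878 × 5.3830% = 12.5960%.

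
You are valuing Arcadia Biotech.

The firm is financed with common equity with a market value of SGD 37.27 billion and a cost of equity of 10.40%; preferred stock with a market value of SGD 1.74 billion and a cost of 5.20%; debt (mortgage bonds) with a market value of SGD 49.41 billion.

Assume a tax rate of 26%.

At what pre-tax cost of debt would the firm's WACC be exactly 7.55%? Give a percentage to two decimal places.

7.41%

Total capital V = 37.27 + 1.74 + 49.41 = 88.42.
Equity weight = 37.27/88.42 = 0.4215.
Preferred weight = 1.74/88.42 = 0.0197.
Mortgage bonds weight = 49.41/88.42 = 0.5588.
Equity contribution = 0.4215 × 10.4% = 4.3837%.
Preferred contribution = 0.0197 × 5.2% = 0.1023%.
Remaining for debt = 7.55% − 4.4860% = 3.0640%.
Rd × (1 − 26%) × 0.5588 = 3.0640%  ⇒  Rd = 7.4095%.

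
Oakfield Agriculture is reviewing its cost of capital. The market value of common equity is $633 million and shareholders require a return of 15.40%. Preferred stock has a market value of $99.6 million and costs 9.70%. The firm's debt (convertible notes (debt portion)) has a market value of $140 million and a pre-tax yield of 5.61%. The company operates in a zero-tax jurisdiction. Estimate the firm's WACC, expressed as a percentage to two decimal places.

Total capital V = 633 + 99.6 + 140 = 872.6.
Equity: weight = 633/872.6 = 0.7254; cost = 15.4%.
Preferred: weight = 99.6/872.6 = 0.1141; cost = 9.7%.
Convertible notes (debt portion): weight = 140/872.6 = 0.1604; after-tax cost = 5.61% × (1 − 0%) = 5.6100%.
WACC = 0.7254 × 15.4000% + 0.1141 × 9.7000% + 0.1604 × 5.6100% = 13.1787%.

13.18%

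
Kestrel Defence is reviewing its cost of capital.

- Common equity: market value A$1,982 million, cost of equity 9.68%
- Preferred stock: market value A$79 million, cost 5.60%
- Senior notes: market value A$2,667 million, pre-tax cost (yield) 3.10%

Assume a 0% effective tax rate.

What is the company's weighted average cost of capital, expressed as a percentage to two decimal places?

5.90%

Total capital V = 1982 + 79 + 2667 = 4728.
Equity: weight = 1982/4728 = 0.4192; cost = 9.68%.
Preferred: weight = 79/4728 = 0.0167; cost = 5.6%.
Senior notes: weight = 2667/4728 = 0.5641; after-tax cost = 3.1% × (1 − 0%) = 3.1000%.
WACC = 0.4192 × 9.6800% + 0.0167 × 5.6000% + 0.5641 × 3.1000% = 5.9001%.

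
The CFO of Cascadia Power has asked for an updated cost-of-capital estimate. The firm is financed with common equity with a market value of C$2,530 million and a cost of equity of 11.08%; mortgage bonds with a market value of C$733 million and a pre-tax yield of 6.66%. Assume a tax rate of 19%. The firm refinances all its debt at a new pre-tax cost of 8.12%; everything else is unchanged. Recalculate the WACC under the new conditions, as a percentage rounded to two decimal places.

After the change:
Total capital V = 2530 + 733 = 3263.
Equity: weight = 2530/3263 = 0.7754; cost = 11.08%.
Mortgage bonds: weight = 733/3263 = 0.2246; after-tax cost = 8.12% × (1 − 19%) = 6.5772%.
WACC = 0.7754 × 11.0800% + 0.2246 × 6.5772% = 10.0685%.

10.07%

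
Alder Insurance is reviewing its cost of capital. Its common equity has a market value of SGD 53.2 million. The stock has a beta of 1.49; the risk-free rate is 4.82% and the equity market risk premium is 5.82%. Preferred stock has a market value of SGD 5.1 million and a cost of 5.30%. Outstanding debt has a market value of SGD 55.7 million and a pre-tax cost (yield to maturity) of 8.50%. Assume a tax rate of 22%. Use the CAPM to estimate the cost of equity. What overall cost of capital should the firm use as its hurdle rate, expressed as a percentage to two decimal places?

Cost of equity via CAPM: Re = 4.82% + 1.49 × 5.82% = 13.4918%.
Total capital V = 53.2 + 5.1 + 55.7 = 114.
Equity: weight = 53.2/114 = 0.4667; cost = 13.4918%.
Preferred: weight = 5.1/114 = 0.0447; cost = 5.3%.
Debt: weight = 55.7/114 = 0.4886; after-tax cost = 8.5% × (1 − 22%) = 6.6300%.
WACC = 0.4667 × 13.4918% + 0.0447 × 5.3000% + 0.4886 × 6.6300% = 9.7727%.

9.77%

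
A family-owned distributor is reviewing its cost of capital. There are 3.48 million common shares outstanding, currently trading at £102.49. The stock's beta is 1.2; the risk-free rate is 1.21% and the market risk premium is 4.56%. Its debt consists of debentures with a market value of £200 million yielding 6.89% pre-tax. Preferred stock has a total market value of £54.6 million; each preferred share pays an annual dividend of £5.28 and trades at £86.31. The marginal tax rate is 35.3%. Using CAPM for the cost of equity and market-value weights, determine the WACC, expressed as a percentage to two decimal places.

5.90%

Cost of equity via CAPM: Re = 1.21% + 1.2 × 4.56% = 6.6820%.
Cost of preferred: Rp = 5.28 / 86.31 = 6.1175%.
Market value of equity E = 102.49 × 3.48m = 356.6652m.
Total capital V = 356.6652 + 54.6 + 200 = 611.2652.
Equity: weight = 356.6652/611.2652 = 0.5835; cost = 6.682%.
Preferred: weight = 54.6/611.2652 = 0.0893; cost = 6.1175%.
Debentures: weight = 200/611.2652 = 0.3272; after-tax cost = 6.89% × (1 − 35.3%) = 4.4578%.
WACC = 0.5835 × 6.6820% + 0.0893 × 6.1175% + 0.3272 × 4.4578% = 5.9039%.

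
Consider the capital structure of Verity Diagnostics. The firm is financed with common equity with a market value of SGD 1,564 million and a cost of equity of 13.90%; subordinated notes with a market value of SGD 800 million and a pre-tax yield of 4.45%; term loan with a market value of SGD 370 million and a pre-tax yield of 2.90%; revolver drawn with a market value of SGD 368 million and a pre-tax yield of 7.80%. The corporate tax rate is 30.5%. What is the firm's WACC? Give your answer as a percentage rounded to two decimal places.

Total capital V = 1564 + 800 + 370 + 368 = 3102.
Equity: weight = 1564/3102 = 0.5042; cost = 13.9%.
Subordinated notes: weight = 800/3102 = 0.2579; after-tax cost = 4.45% × (1 − 30.5%) = 3.0928%.
Term loan: weight = 370/3102 = 0.1193; after-tax cost = 2.9% × (1 − 30.5%) = 2.0155%.
Revolver drawn: weight = 368/3102 = 0.1186; after-tax cost = 7.8% × (1 − 30.5%) = 5.4210%.
WACC = 0.5042 × 13.9000% + 0.2579 × 3.0928% + 0.1193 × 2.0155% + 0.1186 × 5.4210% = 8.6894%.

8.69%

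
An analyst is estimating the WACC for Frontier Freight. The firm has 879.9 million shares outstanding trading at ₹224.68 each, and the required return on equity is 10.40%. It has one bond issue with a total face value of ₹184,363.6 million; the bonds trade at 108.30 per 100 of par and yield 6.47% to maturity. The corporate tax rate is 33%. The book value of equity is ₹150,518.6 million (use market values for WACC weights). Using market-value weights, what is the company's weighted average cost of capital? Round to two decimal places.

Market value of equity E = 224.68 × 879.9m = 197695.932m. Market value of debt D = 184363.6m × 108.3/100 = 199665.7788m.
Total capital V = 197695.932 + 199665.7788 = 397361.7108.
Equity: weight = 197695.932/397361.7108 = 0.4975; cost = 10.4%.
Bonds outstanding: weight = 199665.7788/397361.7108 = 0.5025; after-tax cost = 6.47% × (1 − 33%) = 4.3349%.
WACC = 0.4975 × 10.4000% + 0.5025 × 4.3349% = 7.3524%.

7.35%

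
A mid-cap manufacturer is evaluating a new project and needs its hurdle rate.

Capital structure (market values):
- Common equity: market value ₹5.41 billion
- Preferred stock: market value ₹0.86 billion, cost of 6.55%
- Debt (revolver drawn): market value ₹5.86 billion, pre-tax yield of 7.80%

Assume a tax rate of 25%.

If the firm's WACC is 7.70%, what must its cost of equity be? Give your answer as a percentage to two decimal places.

Total capital V = 5.41 + 0.86 + 5.86 = 12.13.
Equity weight = 5.41/12.13 = 0.4460.
Preferred weight = 0.86/12.13 = 0.0709.
Revolver drawn weight = 5.86/12.13 = 0.4831.
Debt contribution = 0.4831 × 7.8% × (1 − 25%) = 2.8261%.
Preferred contribution = 0.0709 × 6.55% = 0.4644%.
Required equity contribution = 7.7% − 3.2905% = 4.4095%.
Re = 4.4095% / 0.4460 = 9.8867%.

9.89%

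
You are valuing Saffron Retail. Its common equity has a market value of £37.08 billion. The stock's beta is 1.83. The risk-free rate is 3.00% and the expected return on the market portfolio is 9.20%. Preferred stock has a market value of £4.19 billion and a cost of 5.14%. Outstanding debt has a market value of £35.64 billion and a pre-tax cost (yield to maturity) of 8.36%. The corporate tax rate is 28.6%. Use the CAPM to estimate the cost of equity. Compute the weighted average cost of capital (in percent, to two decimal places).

9.96%

Market risk premium = 9.2% − 3.0% = 6.2%.
Cost of equity via CAPM: Re = 3.0% + 1.83 × 6.2% = 14.3460%.
Total capital V = 37.08 + 4.19 + 35.64 = 76.91.
Equity: weight = 37.08/76.91 = 0.4821; cost = 14.346%.
Preferred: weight = 4.19/76.91 = 0.0545; cost = 5.14%.
Debt: weight = 35.64/76.91 = 0.4634; after-tax cost = 8.36% × (1 − 28.6%) = 5.9690%.
WACC = 0.4821 × 14.3460% + 0.0545 × 5.1400% + 0.4634 × 5.9690% = 9.9626%.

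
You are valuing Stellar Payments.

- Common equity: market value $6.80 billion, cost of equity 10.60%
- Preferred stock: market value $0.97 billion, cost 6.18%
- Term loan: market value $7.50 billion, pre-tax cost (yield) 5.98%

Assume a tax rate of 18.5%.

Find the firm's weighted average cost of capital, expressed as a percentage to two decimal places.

7.51%

Total capital V = 6.8 + 0.97 + 7.5 = 15.27.
Equity: weight = 6.8/15.27 = 0.4453; cost = 10.6%.
Preferred: weight = 0.97/15.27 = 0.0635; cost = 6.18%.
Term loan: weight = 7.5/15.27 = 0.4912; after-tax cost = 5.98% × (1 − 18.5%) = 4.8737%.
WACC = 0.4453 × 10.6000% + 0.0635 × 6.1800% + 0.4912 × 4.8737% = 7.5067%.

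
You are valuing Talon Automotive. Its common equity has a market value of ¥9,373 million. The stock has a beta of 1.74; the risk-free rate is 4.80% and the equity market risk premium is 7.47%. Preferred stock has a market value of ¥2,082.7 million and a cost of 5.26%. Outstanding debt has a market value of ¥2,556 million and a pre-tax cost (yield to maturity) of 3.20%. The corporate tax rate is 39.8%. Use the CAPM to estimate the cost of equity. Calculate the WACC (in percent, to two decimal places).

13.04%

Cost of equity via CAPM: Re = 4.8% + 1.74 × 7.47% = 17.7978%.
Total capital V = 9373 + 2082.7 + 2556 = 14011.7.
Equity: weight = 9373/14011.7 = 0.6689; cost = 17.7978%.
Preferred: weight = 2082.7/14011.7 = 0.1486; cost = 5.26%.
Debt: weight = 2556/14011.7 = 0.1824; after-tax cost = 3.2% × (1 − 39.8%) = 1.9264%.
WACC = 0.6689 × 17.7978% + 0.1486 × 5.2600% + 0.1824 × 1.9264% = 13.0389%.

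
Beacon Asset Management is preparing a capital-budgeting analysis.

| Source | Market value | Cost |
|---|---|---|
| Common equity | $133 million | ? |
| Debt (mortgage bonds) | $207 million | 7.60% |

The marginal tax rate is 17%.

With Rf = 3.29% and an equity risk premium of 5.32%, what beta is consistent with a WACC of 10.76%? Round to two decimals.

Total capital V = 133 + 207 = 340.
Equity weight = 133/340 = 0.3912.
Mortgage bonds weight = 207/340 = 0.6088.
Debt contribution = 0.6088 × 7.6% × (1 − 17%) = 3.8405%.
Required equity contribution = 10.76% − 3.8405% = 6.9195%  ⇒  Re = 17.6891%.
CAPM: 17.6891% = 3.29% + β × 5.32%  ⇒  β = 2.7066.

2.71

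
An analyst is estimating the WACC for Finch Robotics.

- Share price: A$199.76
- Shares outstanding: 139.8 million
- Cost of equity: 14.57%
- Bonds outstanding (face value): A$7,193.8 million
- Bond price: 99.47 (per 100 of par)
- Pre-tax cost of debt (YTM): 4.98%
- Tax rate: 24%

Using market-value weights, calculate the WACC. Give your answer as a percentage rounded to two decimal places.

12.37%

Market value of equity E = 199.76 × 139.8m = 27926.448m. Market value of debt D = 7193.8m × 99.47/100 = 7155.67286m.
Total capital V = 27926.448 + 7155.67286 = 35082.12086.
Equity: weight = 27926.448/35082.12086 = 0.7960; cost = 14.57%.
Bonds outstanding: weight = 7155.67286/35082.12086 = 0.2040; after-tax cost = 4.98% × (1 − 24%) = 3.7848%.
WACC = 0.7960 × 14.5700% + 0.2040 × 3.7848% = 12.3702%.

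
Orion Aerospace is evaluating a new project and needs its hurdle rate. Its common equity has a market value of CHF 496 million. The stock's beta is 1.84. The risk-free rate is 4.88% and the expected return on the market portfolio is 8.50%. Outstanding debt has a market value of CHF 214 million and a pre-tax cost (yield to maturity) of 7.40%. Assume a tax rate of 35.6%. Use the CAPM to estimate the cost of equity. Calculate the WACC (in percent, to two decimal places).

9.50%

Market risk premium = 8.5% − 4.88% = 3.62%.
Cost of equity via CAPM: Re = 4.88% + 1.84 × 3.62% = 11.5408%.
Total capital V = 496 + 214 = 710.
Equity: weight = 496/710 = 0.6986; cost = 11.5408%.
Debt: weight = 214/710 = 0.3014; after-tax cost = 7.4% × (1 − 35.6%) = 4.7656%.
WACC = 0.6986 × 11.5408% + 0.3014 × 4.7656% = 9.4987%.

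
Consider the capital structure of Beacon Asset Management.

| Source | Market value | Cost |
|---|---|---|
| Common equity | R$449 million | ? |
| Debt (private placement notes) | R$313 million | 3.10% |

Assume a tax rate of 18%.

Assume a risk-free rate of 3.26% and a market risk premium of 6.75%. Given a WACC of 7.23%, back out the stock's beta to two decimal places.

1.07

Total capital V = 449 + 313 = 762.
Equity weight = 449/762 = 0.5892.
Private placement notes weight = 313/762 = 0.4108.
Debt contribution = 0.4108 × 3.1% × (1 − 18%) = 1.0442%.
Required equity contribution = 7.23% − 1.0442% = 6.1858%  ⇒  Re = 10.4980%.
CAPM: 10.4980% = 3.26% + β × 6.75%  ⇒  β = 1.0723.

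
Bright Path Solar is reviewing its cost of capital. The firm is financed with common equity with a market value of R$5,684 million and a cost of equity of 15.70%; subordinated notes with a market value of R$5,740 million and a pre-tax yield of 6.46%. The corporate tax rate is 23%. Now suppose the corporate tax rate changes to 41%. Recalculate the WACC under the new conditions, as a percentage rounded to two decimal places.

9.73%

After the change:
Total capital V = 5684 + 5740 = 11424.
Equity: weight = 5684/11424 = 0.4975; cost = 15.7%.
Subordinated notes: weight = 5740/11424 = 0.5025; after-tax cost = 6.46% × (1 − 41%) = 3.8114%.
WACC = 0.4975 × 15.7000% + 0.5025 × 3.8114% = 9.7266%.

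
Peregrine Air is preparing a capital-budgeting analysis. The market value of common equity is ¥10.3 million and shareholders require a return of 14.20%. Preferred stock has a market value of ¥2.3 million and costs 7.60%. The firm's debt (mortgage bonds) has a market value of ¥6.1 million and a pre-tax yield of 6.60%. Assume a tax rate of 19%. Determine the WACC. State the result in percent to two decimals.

10.50%

Total capital V = 10.3 + 2.3 + 6.1 = 18.7.
Equity: weight = 10.3/18.7 = 0.5508; cost = 14.2%.
Preferred: weight = 2.3/18.7 = 0.1230; cost = 7.6%.
Mortgage bonds: weight = 6.1/18.7 = 0.3262; after-tax cost = 6.6% × (1 − 19%) = 5.3460%.
WACC = 0.5508 × 14.2000% + 0.1230 × 7.6000% + 0.3262 × 5.3460% = 10.5000%.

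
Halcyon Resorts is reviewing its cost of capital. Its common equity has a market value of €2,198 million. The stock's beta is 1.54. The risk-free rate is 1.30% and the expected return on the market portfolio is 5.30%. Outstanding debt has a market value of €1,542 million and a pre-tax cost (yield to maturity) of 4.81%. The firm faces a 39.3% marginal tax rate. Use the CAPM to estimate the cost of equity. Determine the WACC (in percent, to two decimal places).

5.59%

Market risk premium = 5.3% − 1.3% = 4.0%.
Cost of equity via CAPM: Re = 1.3% + 1.54 × 4.0% = 7.4600%.
Total capital V = 2198 + 1542 = 3740.
Equity: weight = 2198/3740 = 0.5877; cost = 7.46%.
Debt: weight = 1542/3740 = 0.4123; after-tax cost = 4.81% × (1 − 39.3%) = 2.9197%.
WACC = 0.5877 × 7.4600% + 0.4123 × 2.9197% = 5.5880%.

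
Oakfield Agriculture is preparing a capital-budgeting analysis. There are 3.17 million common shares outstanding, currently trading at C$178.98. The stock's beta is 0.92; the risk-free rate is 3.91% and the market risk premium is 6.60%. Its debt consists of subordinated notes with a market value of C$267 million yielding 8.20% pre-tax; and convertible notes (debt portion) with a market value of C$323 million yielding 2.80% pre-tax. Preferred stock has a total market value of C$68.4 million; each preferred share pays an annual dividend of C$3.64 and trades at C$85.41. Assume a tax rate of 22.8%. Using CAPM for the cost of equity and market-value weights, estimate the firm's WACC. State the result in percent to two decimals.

Cost of equity via CAPM: Re = 3.91% + 0.92 × 6.6% = 9.9820%.
Cost of preferred: Rp = 3.64 / 85.41 = 4.2618%.
Market value of equity E = 178.98 × 3.17m = 567.3666m.
Total capital V = 567.3666 + 68.4 + 267 + 323 = 1225.7666.
Equity: weight = 567.3666/1225.7666 = 0.4629; cost = 9.982%.
Preferred: weight = 68.4/1225.7666 = 0.0558; cost = 4.2618%.
Subordinated notes: weight = 267/1225.7666 = 0.2178; after-tax cost = 8.2% × (1 − 22.8%) = 6.3304%.
Convertible notes (debt portion): weight = 323/1225.7666 = 0.2635; after-tax cost = 2.8% × (1 − 22.8%) = 2.1616%.
WACC = 0.4629 × 9.9820% + 0.0558 × 4.2618% + 0.2178 × 6.3304% + 0.2635 × 2.1616% = 6.8067%.

6.81%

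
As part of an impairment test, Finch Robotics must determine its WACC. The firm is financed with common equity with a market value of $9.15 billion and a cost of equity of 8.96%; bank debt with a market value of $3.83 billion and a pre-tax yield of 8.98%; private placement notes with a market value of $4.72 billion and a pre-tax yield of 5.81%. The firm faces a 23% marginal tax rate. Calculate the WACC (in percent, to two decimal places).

7.32%

Total capital V = 9.15 + 3.83 + 4.72 = 17.7.
Equity: weight = 9.15/17.7 = 0.5169; cost = 8.96%.
Bank debt: weight = 3.83/17.7 = 0.2164; after-tax cost = 8.98% × (1 − 23%) = 6.9146%.
Private placement notes: weight = 4.72/17.7 = 0.2667; after-tax cost = 5.81% × (1 − 23%) = 4.4737%.
WACC = 0.5169 × 8.9600% + 0.2164 × 6.9146% + 0.2667 × 4.4737% = 7.3211%.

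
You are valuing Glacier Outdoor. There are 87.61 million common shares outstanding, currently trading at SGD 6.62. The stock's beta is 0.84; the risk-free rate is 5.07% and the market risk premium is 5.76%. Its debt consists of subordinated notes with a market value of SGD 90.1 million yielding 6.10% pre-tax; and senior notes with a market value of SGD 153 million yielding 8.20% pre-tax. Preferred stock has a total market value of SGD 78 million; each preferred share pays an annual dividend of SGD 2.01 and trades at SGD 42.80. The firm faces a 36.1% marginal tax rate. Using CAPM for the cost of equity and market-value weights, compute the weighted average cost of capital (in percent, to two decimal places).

8.06%

Cost of equity via CAPM: Re = 5.07% + 0.84 × 5.76% = 9.9084%.
Cost of preferred: Rp = 2.01 / 42.8 = 4.6963%.
Market value of equity E = 6.62 × 87.61m = 579.9782m.
Total capital V = 579.9782 + 78 + 90.1 + 153 = 901.0782.
Equity: weight = 579.9782/901.0782 = 0.6436; cost = 9.9084%.
Preferred: weight = 78/901.0782 = 0.0866; cost = 4.6963%.
Subordinated notes: weight = 90.1/901.0782 = 0.1000; after-tax cost = 6.1% × (1 − 36.1%) = 3.8979%.
Senior notes: weight = 153/901.0782 = 0.1698; after-tax cost = 8.2% × (1 − 36.1%) = 5.2398%.
WACC = 0.6436 × 9.9084% + 0.0866 × 4.6963% + 0.1000 × 3.8979% + 0.1698 × 5.2398% = 8.0635%.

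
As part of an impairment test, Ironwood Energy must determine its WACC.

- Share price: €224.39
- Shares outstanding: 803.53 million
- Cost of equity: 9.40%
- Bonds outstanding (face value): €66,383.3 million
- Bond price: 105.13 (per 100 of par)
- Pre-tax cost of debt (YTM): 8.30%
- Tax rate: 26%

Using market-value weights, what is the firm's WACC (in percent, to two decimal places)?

8.49%

Market value of equity E = 224.39 × 803.53m = 180304.0967m. Market value of debt D = 66383.3m × 105.13/100 = 69788.76329m.
Total capital V = 180304.0967 + 69788.76329 = 250092.85999.
Equity: weight = 180304.0967/250092.85999 = 0.7209; cost = 9.4%.
Bonds outstanding: weight = 69788.76329/250092.85999 = 0.2791; after-tax cost = 8.3% × (1 − 26%) = 6.1420%.
WACC = 0.7209 × 9.4000% + 0.2791 × 6.1420% = 8.4909%.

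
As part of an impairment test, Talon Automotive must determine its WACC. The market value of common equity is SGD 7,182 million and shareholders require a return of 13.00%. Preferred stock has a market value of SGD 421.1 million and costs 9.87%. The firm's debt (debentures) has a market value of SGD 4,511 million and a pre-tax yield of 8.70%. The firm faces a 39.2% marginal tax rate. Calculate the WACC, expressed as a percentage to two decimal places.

10.02%

Total capital V = 7182 + 421.1 + 4511 = 12114.1.
Equity: weight = 7182/12114.1 = 0.5929; cost = 13%.
Preferred: weight = 421.1/12114.1 = 0.0348; cost = 9.87%.
Debentures: weight = 4511/12114.1 = 0.3724; after-tax cost = 8.7% × (1 − 39.2%) = 5.2896%.
WACC = 0.5929 × 13.0000% + 0.0348 × 9.8700% + 0.3724 × 5.2896% = 10.0200%.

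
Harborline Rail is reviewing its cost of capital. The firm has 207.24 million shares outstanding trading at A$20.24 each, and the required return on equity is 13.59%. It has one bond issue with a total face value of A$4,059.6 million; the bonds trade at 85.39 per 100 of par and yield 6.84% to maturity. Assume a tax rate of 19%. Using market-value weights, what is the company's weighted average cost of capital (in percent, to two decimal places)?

Market value of equity E = 20.24 × 207.24m = 4194.5376m. Market value of debt D = 4059.6m × 85.39/100 = 3466.49244m.
Total capital V = 4194.5376 + 3466.49244 = 7661.03004.
Equity: weight = 4194.5376/7661.03004 = 0.5475; cost = 13.59%.
Bonds outstanding: weight = 3466.49244/7661.03004 = 0.4525; after-tax cost = 6.84% × (1 − 19%) = 5.5404%.
WACC = 0.5475 × 13.5900% + 0.4525 × 5.5404% = 9.9477%.

9.95%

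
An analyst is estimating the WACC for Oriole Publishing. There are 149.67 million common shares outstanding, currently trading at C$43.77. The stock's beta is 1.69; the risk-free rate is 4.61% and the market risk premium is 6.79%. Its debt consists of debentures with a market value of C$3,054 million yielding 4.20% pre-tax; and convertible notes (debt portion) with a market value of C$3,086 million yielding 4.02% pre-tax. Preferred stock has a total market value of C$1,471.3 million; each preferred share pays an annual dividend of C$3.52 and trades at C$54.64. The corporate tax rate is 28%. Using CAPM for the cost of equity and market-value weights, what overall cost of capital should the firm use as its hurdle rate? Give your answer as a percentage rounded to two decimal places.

9.39%

Cost of equity via CAPM: Re = 4.61% + 1.69 × 6.79% = 16.0851%.
Cost of preferred: Rp = 3.52 / 54.64 = 6.4422%.
Market value of equity E = 43.77 × 149.67m = 6551.0559m.
Total capital V = 6551.0559 + 1471.3 + 3054 + 3086 = 14162.3559.
Equity: weight = 6551.0559/14162.3559 = 0.4626; cost = 16.0851%.
Preferred: weight = 1471.3/14162.3559 = 0.1039; cost = 6.4422%.
Debentures: weight = 3054/14162.3559 = 0.2156; after-tax cost = 4.2% × (1 − 28%) = 3.0240%.
Convertible notes (debt portion): weight = 3086/14162.3559 = 0.2179; after-tax cost = 4.02% × (1 − 28%) = 2.8944%.
WACC = 0.4626 × 16.0851% + 0.1039 × 6.4422% + 0.2156 × 3.0240% + 0.2179 × 2.8944% = 9.3925%.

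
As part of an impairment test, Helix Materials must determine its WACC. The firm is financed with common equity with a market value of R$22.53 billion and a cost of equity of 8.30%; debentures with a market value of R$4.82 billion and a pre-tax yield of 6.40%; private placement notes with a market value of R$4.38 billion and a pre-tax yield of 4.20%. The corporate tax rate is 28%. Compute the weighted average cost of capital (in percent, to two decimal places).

7.01%

Total capital V = 22.53 + 4.82 + 4.38 = 31.73.
Equity: weight = 22.53/31.73 = 0.7101; cost = 8.3%.
Debentures: weight = 4.82/31.73 = 0.1519; after-tax cost = 6.4% × (1 − 28%) = 4.6080%.
Private placement notes: weight = 4.38/31.73 = 0.1380; after-tax cost = 4.2% × (1 − 28%) = 3.0240%.
WACC = 0.7101 × 8.3000% + 0.1519 × 4.6080% + 0.1380 × 3.0240% = 7.0109%.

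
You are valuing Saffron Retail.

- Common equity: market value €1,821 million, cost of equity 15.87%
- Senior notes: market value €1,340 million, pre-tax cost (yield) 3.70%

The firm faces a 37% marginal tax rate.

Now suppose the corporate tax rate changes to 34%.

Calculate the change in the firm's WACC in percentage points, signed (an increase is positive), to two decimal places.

Current WACC:
Total capital V = 1821 + 1340 = 3161.
Equity: weight = 1821/3161 = 0.5761; cost = 15.87%.
Senior notes: weight = 1340/3161 = 0.4239; after-tax cost = 3.7% × (1 − 37%) = 2.3310%.
WACC = 0.5761 × 15.8700% + 0.4239 × 2.3310% = 10.1306%.
After the change:
Total capital V = 1821 + 1340 = 3161.
Equity: weight = 1821/3161 = 0.5761; cost = 15.87%.
Senior notes: weight = 1340/3161 = 0.4239; after-tax cost = 3.7% × (1 − 34%) = 2.4420%.
WACC = 0.5761 × 15.8700% + 0.4239 × 2.4420% = 10.1776%.
Change in WACC = 10.1776% − 10.1306% = 0.0471 pp.

+0.05 pp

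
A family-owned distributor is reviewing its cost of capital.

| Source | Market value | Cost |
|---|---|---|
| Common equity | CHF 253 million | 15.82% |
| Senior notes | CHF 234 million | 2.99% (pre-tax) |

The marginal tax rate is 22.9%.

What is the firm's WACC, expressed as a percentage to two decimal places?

9.33%

Total capital V = 253 + 234 = 487.
Equity: weight = 253/487 = 0.5195; cost = 15.82%.
Senior notes: weight = 234/487 = 0.4805; after-tax cost = 2.99% × (1 − 22.9%) = 2.3053%.
WACC = 0.5195 × 15.8200% + 0.4805 × 2.3053% = 9.3263%.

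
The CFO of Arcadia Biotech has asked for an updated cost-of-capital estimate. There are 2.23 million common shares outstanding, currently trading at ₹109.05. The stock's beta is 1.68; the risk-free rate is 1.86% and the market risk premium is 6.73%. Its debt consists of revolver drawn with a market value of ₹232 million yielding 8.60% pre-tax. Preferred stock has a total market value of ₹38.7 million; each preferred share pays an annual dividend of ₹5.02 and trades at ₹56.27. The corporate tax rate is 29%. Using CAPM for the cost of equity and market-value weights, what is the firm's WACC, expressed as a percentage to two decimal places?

Cost of equity via CAPM: Re = 1.86% + 1.68 × 6.73% = 13.1664%.
Cost of preferred: Rp = 5.02 / 56.27 = 8.9213%.
Market value of equity E = 109.05 × 2.23m = 243.1815m.
Total capital V = 243.1815 + 38.7 + 232 = 513.8815.
Equity: weight = 243.1815/513.8815 = 0.4732; cost = 13.1664%.
Preferred: weight = 38.7/513.8815 = 0.0753; cost = 8.9213%.
Revolver drawn: weight = 232/513.8815 = 0.4515; after-tax cost = 8.6% × (1 − 29%) = 6.1060%.
WACC = 0.4732 × 13.1664% + 0.0753 × 8.9213% + 0.4515 × 6.1060% = 9.6592%.

9.66%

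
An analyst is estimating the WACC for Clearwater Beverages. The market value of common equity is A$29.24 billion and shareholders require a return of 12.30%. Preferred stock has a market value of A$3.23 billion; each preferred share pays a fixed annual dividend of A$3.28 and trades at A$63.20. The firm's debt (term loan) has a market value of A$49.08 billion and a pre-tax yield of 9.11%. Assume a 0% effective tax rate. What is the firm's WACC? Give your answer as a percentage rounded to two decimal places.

10.10%

Cost of preferred: Rp = 3.28 / 63.2 = 5.1899%.
Total capital V = 29.24 + 3.23 + 49.08 = 81.55.
Equity: weight = 29.24/81.55 = 0.3586; cost = 12.3%.
Preferred: weight = 3.23/81.55 = 0.0396; cost = 5.1899%.
Term loan: weight = 49.08/81.55 = 0.6018; after-tax cost = 9.11% × (1 − 0%) = 9.1100%.
WACC = 0.3586 × 12.3000% + 0.0396 × 5.1899% + 0.6018 × 9.1100% = 10.0985%.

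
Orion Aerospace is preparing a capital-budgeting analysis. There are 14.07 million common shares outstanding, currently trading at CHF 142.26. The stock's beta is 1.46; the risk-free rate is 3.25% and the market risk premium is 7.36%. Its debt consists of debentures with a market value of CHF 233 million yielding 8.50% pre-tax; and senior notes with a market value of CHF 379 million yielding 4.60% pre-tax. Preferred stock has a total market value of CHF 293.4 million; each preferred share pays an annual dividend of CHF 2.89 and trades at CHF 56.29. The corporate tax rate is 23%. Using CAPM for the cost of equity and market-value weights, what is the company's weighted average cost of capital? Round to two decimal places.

Cost of equity via CAPM: Re = 3.25% + 1.46 × 7.36% = 13.9956%.
Cost of preferred: Rp = 2.89 / 56.29 = 5.1341%.
Market value of equity E = 142.26 × 14.07m = 2001.5982m.
Total capital V = 2001.5982 + 293.4 + 233 + 379 = 2906.9982.
Equity: weight = 2001.5982/2906.9982 = 0.6885; cost = 13.9956%.
Preferred: weight = 293.4/2906.9982 = 0.1009; cost = 5.1341%.
Debentures: weight = 233/2906.9982 = 0.0802; after-tax cost = 8.5% × (1 − 23%) = 6.5450%.
Senior notes: weight = 379/2906.9982 = 0.1304; after-tax cost = 4.6% × (1 − 23%) = 3.5420%.
WACC = 0.6885 × 13.9956% + 0.1009 × 5.1341% + 0.0802 × 6.5450% + 0.1304 × 3.5420% = 11.1412%.

11.14%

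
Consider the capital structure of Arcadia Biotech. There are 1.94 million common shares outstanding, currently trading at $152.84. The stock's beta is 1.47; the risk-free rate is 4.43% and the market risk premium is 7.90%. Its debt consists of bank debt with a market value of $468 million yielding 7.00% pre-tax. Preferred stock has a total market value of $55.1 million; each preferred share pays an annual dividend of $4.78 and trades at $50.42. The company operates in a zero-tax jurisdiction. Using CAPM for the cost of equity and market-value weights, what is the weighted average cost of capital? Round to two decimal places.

Cost of equity via CAPM: Re = 4.43% + 1.47 × 7.9% = 16.0430%.
Cost of preferred: Rp = 4.78 / 50.42 = 9.4804%.
Market value of equity E = 152.84 × 1.94m = 296.5096m.
Total capital V = 296.5096 + 55.1 + 468 = 819.6096.
Equity: weight = 296.5096/819.6096 = 0.3618; cost = 16.043%.
Preferred: weight = 55.1/819.6096 = 0.0672; cost = 9.4804%.
Bank debt: weight = 468/819.6096 = 0.5710; after-tax cost = 7% × (1 − 0%) = 7.0000%.
WACC = 0.3618 × 16.0430% + 0.0672 × 9.4804% + 0.5710 × 7.0000% = 10.4382%.

10.44%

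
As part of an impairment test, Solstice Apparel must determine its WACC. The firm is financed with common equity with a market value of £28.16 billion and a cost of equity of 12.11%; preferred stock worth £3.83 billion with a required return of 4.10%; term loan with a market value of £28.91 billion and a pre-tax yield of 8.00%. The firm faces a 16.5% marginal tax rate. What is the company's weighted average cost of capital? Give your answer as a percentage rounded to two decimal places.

9.03%

Total capital V = 28.16 + 3.83 + 28.91 = 60.9.
Equity: weight = 28.16/60.9 = 0.4624; cost = 12.11%.
Preferred: weight = 3.83/60.9 = 0.0629; cost = 4.1%.
Term loan: weight = 28.91/60.9 = 0.4747; after-tax cost = 8% × (1 − 16.5%) = 6.6800%.
WACC = 0.4624 × 12.1100% + 0.0629 × 4.1000% + 0.4747 × 6.6800% = 9.0286%.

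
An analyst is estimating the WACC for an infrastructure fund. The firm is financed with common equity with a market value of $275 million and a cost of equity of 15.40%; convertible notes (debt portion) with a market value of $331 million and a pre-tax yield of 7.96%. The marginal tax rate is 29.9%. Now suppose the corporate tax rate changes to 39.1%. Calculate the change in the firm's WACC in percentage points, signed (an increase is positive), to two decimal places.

Current WACC:
Total capital V = 275 + 331 = 606.
Equity: weight = 275/606 = 0.4538; cost = 15.4%.
Convertible notes (debt portion): weight = 331/606 = 0.5462; after-tax cost = 7.96% × (1 − 29.9%) = 5.5800%.
WACC = 0.4538 × 15.4000% + 0.5462 × 5.5800% = 10.0362%.
After the change:
Total capital V = 275 + 331 = 606.
Equity: weight = 275/606 = 0.4538; cost = 15.4%.
Convertible notes (debt portion): weight = 331/606 = 0.5462; after-tax cost = 7.96% × (1 − 39.1%) = 4.8476%.
WACC = 0.4538 × 15.4000% + 0.5462 × 4.8476% = 9.6363%.
Change in WACC = 9.6363% − 10.0362% = -0.4000 pp.

-0.40 pp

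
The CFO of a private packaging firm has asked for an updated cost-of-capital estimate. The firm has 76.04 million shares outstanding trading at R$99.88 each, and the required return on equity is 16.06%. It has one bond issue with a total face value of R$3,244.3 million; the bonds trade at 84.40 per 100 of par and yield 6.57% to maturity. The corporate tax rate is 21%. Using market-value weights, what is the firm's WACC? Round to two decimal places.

13.18%

Market value of equity E = 99.88 × 76.04m = 7594.8752m. Market value of debt D = 3244.3m × 84.4/100 = 2738.1892m.
Total capital V = 7594.8752 + 2738.1892 = 10333.0644.
Equity: weight = 7594.8752/10333.0644 = 0.7350; cost = 16.06%.
Bonds outstanding: weight = 2738.1892/10333.0644 = 0.2650; after-tax cost = 6.57% × (1 − 21%) = 5.1903%.
WACC = 0.7350 × 16.0600% + 0.2650 × 5.1903% = 13.1796%.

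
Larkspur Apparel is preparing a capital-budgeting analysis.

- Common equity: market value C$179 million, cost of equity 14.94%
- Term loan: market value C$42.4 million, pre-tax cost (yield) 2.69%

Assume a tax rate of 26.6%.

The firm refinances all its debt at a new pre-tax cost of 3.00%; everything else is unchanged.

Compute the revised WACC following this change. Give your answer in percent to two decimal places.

12.50%

After the change:
Total capital V = 179 + 42.4 = 221.4.
Equity: weight = 179/221.4 = 0.8085; cost = 14.94%.
Term loan: weight = 42.4/221.4 = 0.1915; after-tax cost = 3% × (1 − 26.6%) = 2.2020%.
WACC = 0.8085 × 14.9400% + 0.1915 × 2.2020% = 12.5006%.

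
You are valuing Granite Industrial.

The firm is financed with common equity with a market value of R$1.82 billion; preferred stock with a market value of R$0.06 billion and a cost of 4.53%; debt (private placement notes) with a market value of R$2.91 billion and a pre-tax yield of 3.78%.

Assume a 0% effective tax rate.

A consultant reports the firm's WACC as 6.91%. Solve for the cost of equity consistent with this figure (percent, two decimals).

Total capital V = 1.82 + 0.06 + 2.91 = 4.79.
Equity weight = 1.82/4.79 = 0.3800.
Preferred weight = 0.06/4.79 = 0.0125.
Private placement notes weight = 2.91/4.79 = 0.6075.
Debt contribution = 0.6075 × 3.78% × (1 − 0%) = 2.2964%.
Preferred contribution = 0.0125 × 4.53% = 0.0567%.
Required equity contribution = 6.91% − 2.3532% = 4.5568%.
Re = 4.5568% / 0.3800 = 11.9930%.

11.99%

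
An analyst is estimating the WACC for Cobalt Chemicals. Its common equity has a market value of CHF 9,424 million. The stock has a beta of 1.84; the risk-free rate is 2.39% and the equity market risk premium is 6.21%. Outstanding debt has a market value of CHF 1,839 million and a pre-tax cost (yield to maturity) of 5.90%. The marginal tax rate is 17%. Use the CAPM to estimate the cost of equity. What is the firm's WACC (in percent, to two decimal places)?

12.36%

Cost of equity via CAPM: Re = 2.39% + 1.84 × 6.21% = 13.8164%.
Total capital V = 9424 + 1839 = 11263.
Equity: weight = 9424/11263 = 0.8367; cost = 13.8164%.
Debt: weight = 1839/11263 = 0.1633; after-tax cost = 5.9% × (1 − 17%) = 4.8970%.
WACC = 0.8367 × 13.8164% + 0.1633 × 4.8970% = 12.3601%.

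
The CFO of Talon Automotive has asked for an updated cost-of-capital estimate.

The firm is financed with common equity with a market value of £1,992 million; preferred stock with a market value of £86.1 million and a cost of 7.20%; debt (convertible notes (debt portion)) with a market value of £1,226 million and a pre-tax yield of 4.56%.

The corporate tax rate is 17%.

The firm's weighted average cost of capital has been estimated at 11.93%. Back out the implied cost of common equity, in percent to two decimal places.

Total capital V = 1992 + 86.1 + 1226 = 3304.1.
Equity weight = 1992/3304.1 = 0.6029.
Preferred weight = 86.1/3304.1 = 0.0261.
Convertible notes (debt portion) weight = 1226/3304.1 = 0.3711.
Debt contribution = 0.3711 × 4.56% × (1 − 17%) = 1.4044%.
Preferred contribution = 0.0261 × 7.2% = 0.1876%.
Required equity contribution = 11.93% − 1.5920% = 10.3380%.
Re = 10.3380% / 0.6029 = 17.1475%.

17.15%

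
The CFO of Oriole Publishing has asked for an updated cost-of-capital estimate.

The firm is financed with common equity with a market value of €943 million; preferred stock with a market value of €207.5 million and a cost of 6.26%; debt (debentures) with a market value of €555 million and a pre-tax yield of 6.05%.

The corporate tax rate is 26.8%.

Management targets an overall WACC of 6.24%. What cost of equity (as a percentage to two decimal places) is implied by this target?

7.30%

Total capital V = 943 + 207.5 + 555 = 1705.5.
Equity weight = 943/1705.5 = 0.5529.
Preferred weight = 207.5/1705.5 = 0.1217.
Debentures weight = 555/1705.5 = 0.3254.
Debt contribution = 0.3254 × 6.05% × (1 − 26.8%) = 1.4411%.
Preferred contribution = 0.1217 × 6.26% = 0.7616%.
Required equity contribution = 6.24% − 2.2028% = 4.0372%.
Re = 4.0372% / 0.5529 = 7.3017%.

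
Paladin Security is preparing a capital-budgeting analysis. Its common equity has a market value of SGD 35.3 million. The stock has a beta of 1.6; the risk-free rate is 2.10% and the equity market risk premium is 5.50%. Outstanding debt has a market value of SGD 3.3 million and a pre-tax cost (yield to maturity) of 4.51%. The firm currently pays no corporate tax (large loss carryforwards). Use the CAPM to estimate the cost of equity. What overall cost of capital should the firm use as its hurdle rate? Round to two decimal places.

Cost of equity via CAPM: Re = 2.1% + 1.6 × 5.5% = 10.9000%.
Total capital V = 35.3 + 3.3 = 38.6.
Equity: weight = 35.3/38.6 = 0.9145; cost = 10.9%.
Debt: weight = 3.3/38.6 = 0.0855; after-tax cost = 4.51% × (1 − 0%) = 4.5100%.
WACC = 0.9145 × 10.9000% + 0.0855 × 4.5100% = 10.3537%.

10.35%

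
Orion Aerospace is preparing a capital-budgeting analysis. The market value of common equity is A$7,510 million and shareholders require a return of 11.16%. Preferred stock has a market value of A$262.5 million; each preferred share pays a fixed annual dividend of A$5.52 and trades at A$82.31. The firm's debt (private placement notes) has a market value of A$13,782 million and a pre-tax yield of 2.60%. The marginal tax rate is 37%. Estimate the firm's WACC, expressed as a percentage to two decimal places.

Cost of preferred: Rp = 5.52 / 82.31 = 6.7064%.
Total capital V = 7510 + 262.5 + 13782 = 21554.5.
Equity: weight = 7510/21554.5 = 0.3484; cost = 11.16%.
Preferred: weight = 262.5/21554.5 = 0.0122; cost = 6.7064%.
Private placement notes: weight = 13782/21554.5 = 0.6394; after-tax cost = 2.6% × (1 − 37%) = 1.6380%.
WACC = 0.3484 × 11.1600% + 0.0122 × 6.7064% + 0.6394 × 1.6380% = 5.0174%.

5.02%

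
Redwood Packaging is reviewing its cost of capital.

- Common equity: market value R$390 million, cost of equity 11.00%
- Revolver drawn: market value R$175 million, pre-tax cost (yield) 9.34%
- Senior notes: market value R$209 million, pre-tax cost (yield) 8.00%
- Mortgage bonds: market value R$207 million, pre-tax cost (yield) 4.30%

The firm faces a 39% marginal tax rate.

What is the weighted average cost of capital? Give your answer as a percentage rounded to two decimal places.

Total capital V = 390 + 175 + 209 + 207 = 981.
Equity: weight = 390/981 = 0.3976; cost = 11%.
Revolver drawn: weight = 175/981 = 0.1784; after-tax cost = 9.34% × (1 − 39%) = 5.6974%.
Senior notes: weight = 209/981 = 0.2130; after-tax cost = 8% × (1 − 39%) = 4.8800%.
Mortgage bonds: weight = 207/981 = 0.2110; after-tax cost = 4.3% × (1 − 39%) = 2.6230%.
WACC = 0.3976 × 11.0000% + 0.1784 × 5.6974% + 0.2130 × 4.8800% + 0.2110 × 2.6230% = 6.9826%.

6.98%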